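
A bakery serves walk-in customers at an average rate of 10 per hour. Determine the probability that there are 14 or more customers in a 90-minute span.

Over the interval, μ = 10 × 1.5 = 15 (a 90-minute span = 1.5 hours).
P(N ≥ 14) = 1 − P(N ≤ 13) = 1 − Σ_{j=0}^{13} e^(−μ) μ^j/j! ≈ 0.6368.

0.6368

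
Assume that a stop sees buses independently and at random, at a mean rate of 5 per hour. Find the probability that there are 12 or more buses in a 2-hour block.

0.3032

Over the interval, μ = 5 × 2 = 10 (a 2-hour block = 2 hours).
P(N ≥ 12) = 1 − P(N ≤ 11) = 1 − Σ_{j=0}^{11} e^(−μ) μ^j/j! ≈ 0.3032.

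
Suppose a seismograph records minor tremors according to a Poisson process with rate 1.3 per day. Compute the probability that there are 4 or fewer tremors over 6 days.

0.1117

Over the interval, μ = 1.3 × 6 = 7.8 (6 days).
P(N ≤ 4) = Σ_{j=0}^{4} e^(−μ) μ^j/j! ≈ 0.1117.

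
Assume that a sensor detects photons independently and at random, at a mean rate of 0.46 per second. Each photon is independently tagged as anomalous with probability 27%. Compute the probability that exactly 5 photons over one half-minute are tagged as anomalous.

Thinning: the photons that are tagged as anomalous themselves form a Poisson process with rate 0.27 × 0.46 = 0.1242 per second.
Over the interval, μ = 0.1242 × 30 = 3.726 (a half-minute = 30 seconds).
P(N = 5) = e^(−3.726) · 3.726^5/5! ≈ 0.1442.

0.1442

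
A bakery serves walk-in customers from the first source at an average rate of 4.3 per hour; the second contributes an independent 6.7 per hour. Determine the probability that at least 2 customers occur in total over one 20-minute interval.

0.8807

Independent Poisson processes superpose: combined rate λ = 4.3 + 6.7 = 11 per hour.
Over the interval, μ = 11 × 1/3 ≈ 3.66667 (a 20-minute interval = 1/3 hours).
P(N ≥ 2) = 1 − P(N ≤ 1) ≈ 0.8807.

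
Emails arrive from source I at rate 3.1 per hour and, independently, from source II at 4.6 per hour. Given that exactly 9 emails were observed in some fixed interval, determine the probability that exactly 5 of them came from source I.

Given the total, each event is independently from source I with probability p = λ_I/(λ_I+λ_II) = 3.1/7.7 ≈ 0.4026.
So K ~ Binomial(9, 3.1/7.7): P(K = 5) = C(9,5) · (3.1/7.7)^5 · (4.6/7.7)^4 ≈ 0.1697.

0.1697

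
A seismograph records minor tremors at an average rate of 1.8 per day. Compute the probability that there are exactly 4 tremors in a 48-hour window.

Over the interval, μ = 1.8 × 2 = 3.6 (a 48-hour window = 2 days).
P(N = 4) = e^(−μ) μ^4/4! = e^(−3.6) · 3.6^4/24 ≈ 0.1912.

0.1912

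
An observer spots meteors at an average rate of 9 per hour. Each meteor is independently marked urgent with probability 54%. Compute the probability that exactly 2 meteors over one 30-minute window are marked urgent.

0.2599

Thinning: the meteors that are marked urgent themselves form a Poisson process with rate 0.54 × 9 = 4.86 per hour.
Over the interval, μ = 4.86 × 0.5 = 2.43 (a 30-minute window = 0.5 hours).
P(N = 2) = e^(−2.43) · 2.43^2/2! ≈ 0.2599.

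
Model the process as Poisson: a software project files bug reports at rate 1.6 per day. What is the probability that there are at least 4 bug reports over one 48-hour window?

Over the interval, μ = 1.6 × 2 = 3.2 (a 48-hour window = 2 days).
P(N ≥ 4) = 1 − P(N ≤ 3) = 1 − Σ_{j=0}^{3} e^(−μ) μ^j/j! ≈ 0.3975.

0.3975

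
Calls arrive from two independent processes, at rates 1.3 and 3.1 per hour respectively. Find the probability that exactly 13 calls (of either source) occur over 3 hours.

0.1098

Independent Poisson processes superpose: combined rate λ = 1.3 + 3.1 = 4.4 per hour.
Over the interval, μ = 4.4 × 3 = 13.2 (3 hours).
P(N = 13) = e^(−13.2) · 13.2^13/13! ≈ 0.1098.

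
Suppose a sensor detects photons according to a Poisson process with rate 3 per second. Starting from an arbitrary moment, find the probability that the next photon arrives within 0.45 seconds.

0.7408

Inter-arrival times are exponential with rate λ = 3 per second.
P(T ≤ 0.45) = 1 − e^(−λt) = 1 − e^(−3 × 0.45) = 1 − e^(−1.35) ≈ 0.7408.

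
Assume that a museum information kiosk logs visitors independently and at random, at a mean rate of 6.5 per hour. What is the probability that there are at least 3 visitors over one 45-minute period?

Over the interval, μ = 6.5 × 0.75 = 4.875 (a 45-minute period = 0.75 hours).
P(N ≥ 3) = 1 − P(N ≤ 2) = 1 − Σ_{j=0}^{2} e^(−μ) μ^j/j! ≈ 0.8644.

0.8644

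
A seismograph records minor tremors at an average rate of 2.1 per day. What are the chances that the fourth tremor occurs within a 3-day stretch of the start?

Over the interval, μ = 2.1 × 3 = 6.3 (a 3-day stretch = 3 days).
The fourth arrival falls in the interval iff at least 4 events occur there: P(S_4 ≤ t) = P(N ≥ 4) = 1 − P(N ≤ 3) ≈ 0.8736.

0.8736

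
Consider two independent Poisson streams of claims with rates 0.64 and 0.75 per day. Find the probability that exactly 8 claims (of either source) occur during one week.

0.1185

Independent Poisson processes superpose: combined rate λ = 0.64 + 0.75 = 1.39 per day.
Over the interval, μ = 1.39 × 7 = 9.73 (a week = 7 days).
P(N = 8) = e^(−9.73) · 9.73^8/8! ≈ 0.1185.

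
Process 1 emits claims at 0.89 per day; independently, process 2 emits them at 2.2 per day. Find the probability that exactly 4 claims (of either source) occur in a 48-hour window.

Independent Poisson processes superpose: combined rate λ = 0.89 + 2.2 = 3.09 per day.
Over the interval, μ = 3.09 × 2 = 6.18 (a 48-hour window = 2 days).
P(N = 4) = e^(−6.18) · 6.18^4/4! ≈ 0.1258.

0.1258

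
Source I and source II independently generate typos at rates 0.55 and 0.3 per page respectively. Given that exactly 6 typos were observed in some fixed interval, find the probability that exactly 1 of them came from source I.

Given the total, each event is independently from source I with probability p = λ_I/(λ_I+λ_II) = 0.55/0.85 ≈ 0.6471.
So K ~ Binomial(6, 0.55/0.85): P(K = 1) = C(6,1) · (0.55/0.85)^1 · (0.3/0.85)^5 ≈ 0.0213.

0.0213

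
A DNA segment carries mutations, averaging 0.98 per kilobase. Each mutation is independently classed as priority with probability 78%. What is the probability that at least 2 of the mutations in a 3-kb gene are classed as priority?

Thinning: the mutations that are classed as priority themselves form a Poisson process with rate 0.78 × 0.98 = 0.7644 per kilobase.
Over the interval, μ = 0.7644 × 3 = 2.2932 (a 3-kb gene = 3 kilobases).
P(N ≥ 2) = 1 − P(N ≤ 1) ≈ 0.6676.

0.6676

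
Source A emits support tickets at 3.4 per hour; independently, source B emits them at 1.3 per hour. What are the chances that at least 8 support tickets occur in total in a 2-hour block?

Independent Poisson processes superpose: combined rate λ = 3.4 + 1.3 = 4.7 per hour.
Over the interval, μ = 4.7 × 2 = 9.4 (a 2-hour block = 2 hours).
P(N ≥ 8) = 1 − P(N ≤ 7) ≈ 0.7208.

0.7208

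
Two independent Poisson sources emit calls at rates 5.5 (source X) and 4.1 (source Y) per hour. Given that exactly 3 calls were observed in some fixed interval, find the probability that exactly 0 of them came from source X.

0.0779

Given the total, each event is independently from source X with probability p = λ_X/(λ_X+λ_Y) = 5.5/9.6 ≈ 0.5729.
So K ~ Binomial(3, 5.5/9.6): P(K = 0) = C(3,0) · (5.5/9.6)^0 · (4.1/9.6)^3 ≈ 0.0779.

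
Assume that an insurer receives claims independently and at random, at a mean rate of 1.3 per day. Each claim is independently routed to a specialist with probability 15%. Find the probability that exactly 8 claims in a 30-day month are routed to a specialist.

Thinning: the claims that are routed to a specialist themselves form a Poisson process with rate 0.15 × 1.3 = 0.195 per day.
Over the interval, μ = 0.195 × 30 = 5.85 (a 30-day month = 30 days).
P(N = 8) = e^(−5.85) · 5.85^8/8! ≈ 0.0980.

0.0980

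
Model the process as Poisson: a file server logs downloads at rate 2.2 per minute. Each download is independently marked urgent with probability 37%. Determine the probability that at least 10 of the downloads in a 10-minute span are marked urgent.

0.3009

Thinning: the downloads that are marked urgent themselves form a Poisson process with rate 0.37 × 2.2 = 0.814 per minute.
Over the interval, μ = 0.814 × 10 = 8.14 (a 10-minute span = 10 minutes).
P(N ≥ 10) = 1 − P(N ≤ 9) ≈ 0.3009.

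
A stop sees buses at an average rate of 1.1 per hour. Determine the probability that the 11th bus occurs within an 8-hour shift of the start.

0.2706

Over the interval, μ = 1.1 × 8 = 8.8 (an 8-hour shift = 8 hours).
The 11th arrival falls in the interval iff at least 11 events occur there: P(S_11 ≤ t) = P(N ≥ 11) = 1 − P(N ≤ 10) ≈ 0.2706.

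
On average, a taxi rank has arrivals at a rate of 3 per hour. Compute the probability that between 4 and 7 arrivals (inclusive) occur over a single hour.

0.3409

With mean μ = 3 per hour,
P(4 ≤ N ≤ 7) = Σ_{j=4}^{7} e^(−3) · 3^j/j! ≈ 0.3409.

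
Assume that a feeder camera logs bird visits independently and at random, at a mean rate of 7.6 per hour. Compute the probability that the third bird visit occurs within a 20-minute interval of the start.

0.4647

Over the interval, μ = 7.6 × 1/3 ≈ 2.53333 (a 20-minute interval = 1/3 hours).
The third arrival falls in the interval iff at least 3 events occur there: P(S_3 ≤ t) = P(N ≥ 3) = 1 − P(N ≤ 2) ≈ 0.4647.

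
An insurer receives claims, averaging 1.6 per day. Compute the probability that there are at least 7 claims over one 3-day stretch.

0.2092

Over the interval, μ = 1.6 × 3 = 4.8 (a 3-day stretch = 3 days).
P(N ≥ 7) = 1 − P(N ≤ 6) = 1 − Σ_{j=0}^{6} e^(−μ) μ^j/j! ≈ 0.2092.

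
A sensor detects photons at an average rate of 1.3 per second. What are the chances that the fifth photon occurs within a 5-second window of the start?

Over the interval, μ = 1.3 × 5 = 6.5 (a 5-second window = 5 seconds).
The fifth arrival falls in the interval iff at least 5 events occur there: P(S_5 ≤ t) = P(N ≥ 5) = 1 − P(N ≤ 4) ≈ 0.7763.

0.7763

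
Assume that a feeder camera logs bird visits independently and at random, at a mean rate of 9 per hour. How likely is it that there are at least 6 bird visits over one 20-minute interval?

0.0839

Over the interval, μ = 9 × 1/3 = 3 (a 20-minute interval = 1/3 hours).
P(N ≥ 6) = 1 − P(N ≤ 5) = 1 − Σ_{j=0}^{5} e^(−μ) μ^j/j! ≈ 0.0839.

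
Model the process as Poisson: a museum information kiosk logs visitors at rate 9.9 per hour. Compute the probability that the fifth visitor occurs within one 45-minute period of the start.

0.8624

Over the interval, μ = 9.9 × 0.75 = 7.425 (a 45-minute period = 0.75 hours).
The fifth arrival falls in the interval iff at least 5 events occur there: P(S_5 ≤ t) = P(N ≥ 5) = 1 − P(N ≤ 4) ≈ 0.8624.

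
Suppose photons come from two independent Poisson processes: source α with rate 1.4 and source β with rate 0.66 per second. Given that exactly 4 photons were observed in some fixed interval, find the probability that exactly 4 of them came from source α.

0.2133

Given the total, each event is independently from source α with probability p = λ_α/(λ_α+λ_β) = 1.4/2.06 ≈ 0.6796.
So K ~ Binomial(4, 1.4/2.06): P(K = 4) = C(4,4) · (1.4/2.06)^4 · (0.66/2.06)^0 ≈ 0.2133.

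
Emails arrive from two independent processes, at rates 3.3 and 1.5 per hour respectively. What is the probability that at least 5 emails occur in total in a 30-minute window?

0.0959

Independent Poisson processes superpose: combined rate λ = 3.3 + 1.5 = 4.8 per hour.
Over the interval, μ = 4.8 × 0.5 = 2.4 (a 30-minute window = 0.5 hours).
P(N ≥ 5) = 1 − P(N ≤ 4) ≈ 0.0959.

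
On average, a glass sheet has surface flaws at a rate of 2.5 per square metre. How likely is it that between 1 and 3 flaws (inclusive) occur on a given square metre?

With mean μ = 2.5 per square metre,
P(1 ≤ N ≤ 3) = Σ_{j=1}^{3} e^(−2.5) · 2.5^j/j! ≈ 0.6755.

0.6755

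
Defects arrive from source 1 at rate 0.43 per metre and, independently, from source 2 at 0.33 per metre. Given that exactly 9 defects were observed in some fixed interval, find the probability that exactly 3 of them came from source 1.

0.1020

Given the total, each event is independently from source 1 with probability p = λ_1/(λ_1+λ_2) = 0.43/0.76 ≈ 0.5658.
So K ~ Binomial(9, 0.43/0.76): P(K = 3) = C(9,3) · (0.43/0.76)^3 · (0.33/0.76)^6 ≈ 0.1020.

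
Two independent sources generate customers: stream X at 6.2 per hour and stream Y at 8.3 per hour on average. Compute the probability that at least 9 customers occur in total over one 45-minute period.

0.7567

Independent Poisson processes superpose: combined rate λ = 6.2 + 8.3 = 14.5 per hour.
Over the interval, μ = 14.5 × 0.75 = 10.875 (a 45-minute period = 0.75 hours).
P(N ≥ 9) = 1 − P(N ≤ 8) ≈ 0.7567.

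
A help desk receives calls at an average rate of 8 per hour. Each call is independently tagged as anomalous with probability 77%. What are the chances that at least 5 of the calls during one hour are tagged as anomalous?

Thinning: the calls that are tagged as anomalous themselves form a Poisson process with rate 0.77 × 8 = 6.16 per hour.
So μ = 6.16.
P(N ≥ 5) = 1 − P(N ≤ 4) ≈ 0.7358.

0.7358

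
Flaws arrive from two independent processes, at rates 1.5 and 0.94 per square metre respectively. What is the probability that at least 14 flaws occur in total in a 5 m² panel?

Independent Poisson processes superpose: combined rate λ = 1.5 + 0.94 = 2.44 per square metre.
Over the interval, μ = 2.44 × 5 = 12.2 (a 5 m² panel = 5 square metres).
P(N ≥ 14) = 1 − P(N ≤ 13) ≈ 0.3397.

0.3397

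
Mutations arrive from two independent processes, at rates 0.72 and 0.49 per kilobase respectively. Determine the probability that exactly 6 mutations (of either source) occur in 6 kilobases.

0.1430

Independent Poisson processes superpose: combined rate λ = 0.72 + 0.49 = 1.21 per kilobase.
Over the interval, μ = 1.21 × 6 = 7.26 (6 kilobases).
P(N = 6) = e^(−7.26) · 7.26^6/6! ≈ 0.1430.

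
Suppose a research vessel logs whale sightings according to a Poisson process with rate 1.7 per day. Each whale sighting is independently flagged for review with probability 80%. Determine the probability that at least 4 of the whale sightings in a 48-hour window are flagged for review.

0.2903

Thinning: the whale sightings that are flagged for review themselves form a Poisson process with rate 0.8 × 1.7 = 1.36 per day.
Over the interval, μ = 1.36 × 2 = 2.72 (a 48-hour window = 2 days).
P(N ≥ 4) = 1 − P(N ≤ 3) ≈ 0.2903.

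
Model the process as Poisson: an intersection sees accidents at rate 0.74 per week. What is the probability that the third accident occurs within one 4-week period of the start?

Over the interval, μ = 0.74 × 4 = 2.96 (a 4-week period = 4 weeks).
The third arrival falls in the interval iff at least 3 events occur there: P(S_3 ≤ t) = P(N ≥ 3) = 1 − P(N ≤ 2) ≈ 0.5678.

0.5678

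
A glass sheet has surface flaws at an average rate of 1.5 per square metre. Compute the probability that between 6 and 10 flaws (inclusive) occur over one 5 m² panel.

0.6208

Over the interval, μ = 1.5 × 5 = 7.5 (a 5 m² panel = 5 square metres).
P(6 ≤ N ≤ 10) = Σ_{j=6}^{10} e^(−7.5) · 7.5^j/j! ≈ 0.6208.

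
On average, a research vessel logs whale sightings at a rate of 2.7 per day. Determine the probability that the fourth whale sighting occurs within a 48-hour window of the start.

Over the interval, μ = 2.7 × 2 = 5.4 (a 48-hour window = 2 days).
The fourth arrival falls in the interval iff at least 4 events occur there: P(S_4 ≤ t) = P(N ≥ 4) = 1 − P(N ≤ 3) ≈ 0.7867.

0.7867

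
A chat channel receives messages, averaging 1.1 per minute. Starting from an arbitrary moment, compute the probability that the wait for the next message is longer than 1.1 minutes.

0.2982

The wait for the next event is exponential with rate λ = 1.1 per minute.
P(T > 1.1) = e^(−λt) = e^(−1.1 × 1.1) = e^(−1.21) ≈ 0.2982.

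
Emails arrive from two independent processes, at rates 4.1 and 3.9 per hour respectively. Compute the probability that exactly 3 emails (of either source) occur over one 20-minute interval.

Independent Poisson processes superpose: combined rate λ = 4.1 + 3.9 = 8 per hour.
Over the interval, μ = 8 × 1/3 ≈ 2.66667 (a 20-minute interval = 1/3 hours).
P(N = 3) = e^(−2.66667) · 2.66667^3/3! ≈ 0.2196.

0.2196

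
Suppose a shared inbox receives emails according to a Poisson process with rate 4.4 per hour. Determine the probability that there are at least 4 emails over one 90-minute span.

0.8948

Over the interval, μ = 4.4 × 1.5 = 6.6 (a 90-minute span = 1.5 hours).
P(N ≥ 4) = 1 − P(N ≤ 3) = 1 − Σ_{j=0}^{3} e^(−μ) μ^j/j! ≈ 0.8948.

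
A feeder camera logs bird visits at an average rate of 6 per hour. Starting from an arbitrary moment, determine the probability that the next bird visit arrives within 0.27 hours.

0.8021

Inter-arrival times are exponential with rate λ = 6 per hour.
P(T ≤ 0.27) = 1 − e^(−λt) = 1 − e^(−6 × 0.27) = 1 − e^(−1.62) ≈ 0.8021.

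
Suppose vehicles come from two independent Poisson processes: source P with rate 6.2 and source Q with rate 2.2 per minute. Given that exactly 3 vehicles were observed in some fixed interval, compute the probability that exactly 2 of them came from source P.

0.4280

Given the total, each event is independently from source P with probability p = λ_P/(λ_P+λ_Q) = 6.2/8.4 ≈ 0.7381.
So K ~ Binomial(3, 6.2/8.4): P(K = 2) = C(3,2) · (6.2/8.4)^2 · (2.2/8.4)^1 ≈ 0.4280.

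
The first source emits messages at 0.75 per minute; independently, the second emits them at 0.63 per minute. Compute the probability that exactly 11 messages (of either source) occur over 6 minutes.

Independent Poisson processes superpose: combined rate λ = 0.75 + 0.63 = 1.38 per minute.
Over the interval, μ = 1.38 × 6 = 8.28 (6 minutes).
P(N = 11) = e^(−8.28) · 8.28^11/11! ≈ 0.0797.

0.0797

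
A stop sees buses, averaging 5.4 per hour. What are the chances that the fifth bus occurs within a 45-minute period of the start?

0.3809

Over the interval, μ = 5.4 × 0.75 = 4.05 (a 45-minute period = 0.75 hours).
The fifth arrival falls in the interval iff at least 5 events occur there: P(S_5 ≤ t) = P(N ≥ 5) = 1 − P(N ≤ 4) ≈ 0.3809.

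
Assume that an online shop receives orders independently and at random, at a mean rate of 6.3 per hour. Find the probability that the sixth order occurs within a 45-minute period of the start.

0.3359

Over the interval, μ = 6.3 × 0.75 = 4.725 (a 45-minute period = 0.75 hours).
The sixth arrival falls in the interval iff at least 6 events occur there: P(S_6 ≤ t) = P(N ≥ 6) = 1 − P(N ≤ 5) ≈ 0.3359.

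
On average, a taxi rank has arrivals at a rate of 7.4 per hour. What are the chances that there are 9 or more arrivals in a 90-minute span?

0.7768

Over the interval, μ = 7.4 × 1.5 = 11.1 (a 90-minute span = 1.5 hours).
P(N ≥ 9) = 1 − P(N ≤ 8) = 1 − Σ_{j=0}^{8} e^(−μ) μ^j/j! ≈ 0.7768.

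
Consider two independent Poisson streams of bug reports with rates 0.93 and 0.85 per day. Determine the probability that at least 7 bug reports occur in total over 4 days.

Independent Poisson processes superpose: combined rate λ = 0.93 + 0.85 = 1.78 per day.
Over the interval, μ = 1.78 × 4 = 7.12 (4 days).
P(N ≥ 7) = 1 − P(N ≤ 6) ≈ 0.5680.

0.5680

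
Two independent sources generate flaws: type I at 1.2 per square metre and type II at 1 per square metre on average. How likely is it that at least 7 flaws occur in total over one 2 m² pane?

Independent Poisson processes superpose: combined rate λ = 1.2 + 1 = 2.2 per square metre.
Over the interval, μ = 2.2 × 2 = 4.4 (a 2 m² pane = 2 square metres).
P(N ≥ 7) = 1 − P(N ≤ 6) ≈ 0.1564.

0.1564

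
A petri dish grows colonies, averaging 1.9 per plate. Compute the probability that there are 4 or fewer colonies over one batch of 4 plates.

0.1249

Over the interval, μ = 1.9 × 4 = 7.6 (a batch of 4 plates = 4 plates).
P(N ≤ 4) = Σ_{j=0}^{4} e^(−μ) μ^j/j! ≈ 0.1249.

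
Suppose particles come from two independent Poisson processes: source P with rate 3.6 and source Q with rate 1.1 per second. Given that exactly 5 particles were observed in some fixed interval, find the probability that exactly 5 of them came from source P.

0.2636

Given the total, each event is independently from source P with probability p = λ_P/(λ_P+λ_Q) = 3.6/4.7 ≈ 0.7660.
So K ~ Binomial(5, 3.6/4.7): P(K = 5) = C(5,5) · (3.6/4.7)^5 · (1.1/4.7)^0 ≈ 0.2636.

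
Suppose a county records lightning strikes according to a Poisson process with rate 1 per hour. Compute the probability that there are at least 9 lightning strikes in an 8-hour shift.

Over the interval, μ = 1 × 8 = 8 (an 8-hour shift = 8 hours).
P(N ≥ 9) = 1 − P(N ≤ 8) = 1 − Σ_{j=0}^{8} e^(−μ) μ^j/j! ≈ 0.4075.

0.4075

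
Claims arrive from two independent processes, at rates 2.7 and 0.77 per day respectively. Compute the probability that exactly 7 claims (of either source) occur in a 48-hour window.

0.1490

Independent Poisson processes superpose: combined rate λ = 2.7 + 0.77 = 3.47 per day.
Over the interval, μ = 3.47 × 2 = 6.94 (a 48-hour window = 2 days).
P(N = 7) = e^(−6.94) · 6.94^7/7! ≈ 0.1490.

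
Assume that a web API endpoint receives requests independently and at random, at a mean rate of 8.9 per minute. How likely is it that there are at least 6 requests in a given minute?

0.8781

With mean μ = 8.9 per minute,
P(N ≥ 6) = 1 − P(N ≤ 5) = 1 − Σ_{j=0}^{5} e^(−μ) μ^j/j! ≈ 0.8781.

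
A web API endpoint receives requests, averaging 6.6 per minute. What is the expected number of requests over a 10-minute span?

66

E[N] = λt = 6.6 × 10 = 66 (a 10-minute span = 10 minutes).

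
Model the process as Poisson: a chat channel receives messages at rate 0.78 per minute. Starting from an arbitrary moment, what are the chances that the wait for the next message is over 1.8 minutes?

0.2456

The wait for the next event is exponential with rate λ = 0.78 per minute.
P(T > 1.8) = e^(−λt) = e^(−0.78 × 1.8) = e^(−1.404) ≈ 0.2456.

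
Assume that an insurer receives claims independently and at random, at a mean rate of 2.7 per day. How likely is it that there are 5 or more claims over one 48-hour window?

0.6267

Over the interval, μ = 2.7 × 2 = 5.4 (a 48-hour window = 2 days).
P(N ≥ 5) = 1 − P(N ≤ 4) = 1 − Σ_{j=0}^{4} e^(−μ) μ^j/j! ≈ 0.6267.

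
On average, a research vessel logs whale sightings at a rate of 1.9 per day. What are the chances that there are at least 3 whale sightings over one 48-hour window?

Over the interval, μ = 1.9 × 2 = 3.8 (a 48-hour window = 2 days).
P(N ≥ 3) = 1 − P(N ≤ 2) = 1 − Σ_{j=0}^{2} e^(−μ) μ^j/j! ≈ 0.7311.

0.7311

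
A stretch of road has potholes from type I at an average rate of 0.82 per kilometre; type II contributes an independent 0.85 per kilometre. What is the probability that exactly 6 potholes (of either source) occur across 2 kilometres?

0.0683

Independent Poisson processes superpose: combined rate λ = 0.82 + 0.85 = 1.67 per kilometre.
Over the interval, μ = 1.67 × 2 = 3.34 (2 kilometres).
P(N = 6) = e^(−3.34) · 3.34^6/6! ≈ 0.0683.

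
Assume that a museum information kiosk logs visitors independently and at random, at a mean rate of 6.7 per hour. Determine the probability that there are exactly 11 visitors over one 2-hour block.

0.0949

Over the interval, μ = 6.7 × 2 = 13.4 (a 2-hour block = 2 hours).
P(N = 11) = e^(−μ) μ^11/11! = e^(−13.4) · 13.4^11/39916800 ≈ 0.0949.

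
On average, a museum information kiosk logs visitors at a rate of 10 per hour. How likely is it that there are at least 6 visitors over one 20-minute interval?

Over the interval, μ = 10 × 1/3 ≈ 3.33333 (a 20-minute interval = 1/3 hours).
P(N ≥ 6) = 1 − P(N ≤ 5) = 1 − Σ_{j=0}^{5} e^(−μ) μ^j/j! ≈ 0.1212.

0.1212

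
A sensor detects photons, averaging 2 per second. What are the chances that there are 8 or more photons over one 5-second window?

Over the interval, μ = 2 × 5 = 10 (a 5-second window = 5 seconds).
P(N ≥ 8) = 1 − P(N ≤ 7) = 1 − Σ_{j=0}^{7} e^(−μ) μ^j/j! ≈ 0.7798.

0.7798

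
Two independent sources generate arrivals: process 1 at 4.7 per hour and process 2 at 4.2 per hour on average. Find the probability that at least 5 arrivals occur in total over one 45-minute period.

Independent Poisson processes superpose: combined rate λ = 4.7 + 4.2 = 8.9 per hour.
Over the interval, μ = 8.9 × 0.75 = 6.675 (a 45-minute period = 0.75 hours).
P(N ≥ 5) = 1 − P(N ≤ 4) ≈ 0.7952.

0.7952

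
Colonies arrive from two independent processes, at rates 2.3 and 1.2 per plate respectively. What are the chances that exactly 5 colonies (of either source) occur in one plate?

Independent Poisson processes superpose: combined rate λ = 2.3 + 1.2 = 3.5 per plate.
So μ = 3.5.
P(N = 5) = e^(−3.5) · 3.5^5/5! ≈ 0.1322.

0.1322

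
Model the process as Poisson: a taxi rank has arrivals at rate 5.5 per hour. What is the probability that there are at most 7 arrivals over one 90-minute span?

0.4186

Over the interval, μ = 5.5 × 1.5 = 8.25 (a 90-minute span = 1.5 hours).
P(N ≤ 7) = Σ_{j=0}^{7} e^(−μ) μ^j/j! ≈ 0.4186.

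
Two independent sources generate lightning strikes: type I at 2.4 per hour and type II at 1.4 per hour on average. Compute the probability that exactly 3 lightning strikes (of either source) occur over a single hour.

Independent Poisson processes superpose: combined rate λ = 2.4 + 1.4 = 3.8 per hour.
So μ = 3.8.
P(N = 3) = e^(−3.8) · 3.8^3/3! ≈ 0.2046.

0.2046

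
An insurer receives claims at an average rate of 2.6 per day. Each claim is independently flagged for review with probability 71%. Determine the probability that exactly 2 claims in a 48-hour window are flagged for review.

Thinning: the claims that are flagged for review themselves form a Poisson process with rate 0.71 × 2.6 = 1.846 per day.
Over the interval, μ = 1.846 × 2 = 3.692 (a 48-hour window = 2 days).
P(N = 2) = e^(−3.692) · 3.692^2/2! ≈ 0.1699.

0.1699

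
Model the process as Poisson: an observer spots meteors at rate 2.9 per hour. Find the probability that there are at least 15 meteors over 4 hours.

Over the interval, μ = 2.9 × 4 = 11.6 (4 hours).
P(N ≥ 15) = 1 − P(N ≤ 14) = 1 − Σ_{j=0}^{14} e^(−μ) μ^j/j! ≈ 0.1931.

0.1931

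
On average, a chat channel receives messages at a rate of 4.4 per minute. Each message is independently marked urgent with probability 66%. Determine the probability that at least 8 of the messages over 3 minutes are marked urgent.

Thinning: the messages that are marked urgent themselves form a Poisson process with rate 0.66 × 4.4 = 2.904 per minute.
Over the interval, μ = 2.904 × 3 = 8.712 (3 minutes).
P(N ≥ 8) = 1 − P(N ≤ 7) ≈ 0.6413.

0.6413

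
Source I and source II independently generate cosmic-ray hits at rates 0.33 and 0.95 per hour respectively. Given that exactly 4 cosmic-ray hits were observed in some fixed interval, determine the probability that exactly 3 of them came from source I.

0.0509

Given the total, each event is independently from source I with probability p = λ_I/(λ_I+λ_II) = 0.33/1.28 ≈ 0.2578.
So K ~ Binomial(4, 0.33/1.28): P(K = 3) = C(4,3) · (0.33/1.28)^3 · (0.95/1.28)^1 ≈ 0.0509.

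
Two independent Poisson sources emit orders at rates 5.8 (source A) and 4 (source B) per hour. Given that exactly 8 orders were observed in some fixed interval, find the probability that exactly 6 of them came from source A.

Given the total, each event is independently from source A with probability p = λ_A/(λ_A+λ_B) = 5.8/9.8 ≈ 0.5918.
So K ~ Binomial(8, 5.8/9.8): P(K = 6) = C(8,6) · (5.8/9.8)^6 · (4/9.8)^2 ≈ 0.2005.

0.2005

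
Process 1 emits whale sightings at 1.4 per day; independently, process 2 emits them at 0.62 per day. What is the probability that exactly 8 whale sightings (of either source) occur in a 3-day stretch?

Independent Poisson processes superpose: combined rate λ = 1.4 + 0.62 = 2.02 per day.
Over the interval, μ = 2.02 × 3 = 6.06 (a 3-day stretch = 3 days).
P(N = 8) = e^(−6.06) · 6.06^8/8! ≈ 0.1053.

0.1053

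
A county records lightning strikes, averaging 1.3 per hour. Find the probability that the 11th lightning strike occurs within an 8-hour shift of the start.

Over the interval, μ = 1.3 × 8 = 10.4 (an 8-hour shift = 8 hours).
The 11th arrival falls in the interval iff at least 11 events occur there: P(S_11 ≤ t) = P(N ≥ 11) = 1 − P(N ≤ 10) ≈ 0.4669.

0.4669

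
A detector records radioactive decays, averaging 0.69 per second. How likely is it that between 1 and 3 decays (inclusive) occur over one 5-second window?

Over the interval, μ = 0.69 × 5 = 3.45 (a 5-second window = 5 seconds).
P(1 ≤ N ≤ 3) = Σ_{j=1}^{3} e^(−3.45) · 3.45^j/j! ≈ 0.5157.

0.5157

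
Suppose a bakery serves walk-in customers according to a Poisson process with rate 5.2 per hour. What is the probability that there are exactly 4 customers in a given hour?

With mean μ = 5.2 per hour,
P(N = 4) = e^(−μ) μ^4/4! = e^(−5.2) · 5.2^4/24 ≈ 0.1681.

0.1681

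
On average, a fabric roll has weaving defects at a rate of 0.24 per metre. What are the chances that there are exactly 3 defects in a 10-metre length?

0.2090

Over the interval, μ = 0.24 × 10 = 2.4 (a 10-metre length = 10 metres).
P(N = 3) = e^(−μ) μ^3/3! = e^(−2.4) · 2.4^3/6 ≈ 0.2090.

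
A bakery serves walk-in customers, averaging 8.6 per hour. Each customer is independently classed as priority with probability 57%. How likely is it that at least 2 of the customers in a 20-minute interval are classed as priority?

Thinning: the customers that are classed as priority themselves form a Poisson process with rate 0.57 × 8.6 = 4.902 per hour.
Over the interval, μ = 4.902 × 1/3 = 1.634 (a 20-minute interval = 1/3 hours).
P(N ≥ 2) = 1 − P(N ≤ 1) ≈ 0.4860.

0.4860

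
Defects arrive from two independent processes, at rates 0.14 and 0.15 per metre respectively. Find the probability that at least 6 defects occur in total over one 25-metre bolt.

0.7301

Independent Poisson processes superpose: combined rate λ = 0.14 + 0.15 = 0.29 per metre.
Over the interval, μ = 0.29 × 25 = 7.25 (a 25-metre bolt = 25 metres).
P(N ≥ 6) = 1 − P(N ≤ 5) ≈ 0.7301.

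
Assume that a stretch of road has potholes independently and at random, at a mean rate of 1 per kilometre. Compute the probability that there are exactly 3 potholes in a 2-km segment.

Over the interval, μ = 1 × 2 = 2 (a 2-km segment = 2 kilometres).
P(N = 3) = e^(−μ) μ^3/3! = e^(−2) · 2^3/6 ≈ 0.1804.

0.1804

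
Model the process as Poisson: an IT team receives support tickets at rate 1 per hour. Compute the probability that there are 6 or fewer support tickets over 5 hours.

0.7622

Over the interval, μ = 1 × 5 = 5 (5 hours).
P(N ≤ 6) = Σ_{j=0}^{6} e^(−μ) μ^j/j! ≈ 0.7622.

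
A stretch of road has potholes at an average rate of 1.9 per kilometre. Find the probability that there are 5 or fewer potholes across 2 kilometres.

Over the interval, μ = 1.9 × 2 = 3.8 (2 kilometres).
P(N ≤ 5) = Σ_{j=0}^{5} e^(−μ) μ^j/j! ≈ 0.8156.

0.8156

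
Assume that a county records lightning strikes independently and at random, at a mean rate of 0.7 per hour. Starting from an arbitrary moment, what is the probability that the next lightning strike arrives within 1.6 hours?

Inter-arrival times are exponential with rate λ = 0.7 per hour.
P(T ≤ 1.6) = 1 − e^(−λt) = 1 − e^(−0.7 × 1.6) = 1 − e^(−1.12) ≈ 0.6737.

0.6737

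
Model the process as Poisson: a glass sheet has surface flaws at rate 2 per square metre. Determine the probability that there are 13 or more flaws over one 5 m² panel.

0.2084

Over the interval, μ = 2 × 5 = 10 (a 5 m² panel = 5 square metres).
P(N ≥ 13) = 1 − P(N ≤ 12) = 1 − Σ_{j=0}^{12} e^(−μ) μ^j/j! ≈ 0.2084.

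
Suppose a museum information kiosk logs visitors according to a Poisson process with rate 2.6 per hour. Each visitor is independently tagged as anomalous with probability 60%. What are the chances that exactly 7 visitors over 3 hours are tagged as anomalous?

0.0905

Thinning: the visitors that are tagged as anomalous themselves form a Poisson process with rate 0.6 × 2.6 = 1.56 per hour.
Over the interval, μ = 1.56 × 3 = 4.68 (3 hours).
P(N = 7) = e^(−4.68) · 4.68^7/7! ≈ 0.0905.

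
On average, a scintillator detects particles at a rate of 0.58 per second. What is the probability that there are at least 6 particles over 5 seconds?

Over the interval, μ = 0.58 × 5 = 2.9 (5 seconds).
P(N ≥ 6) = 1 − P(N ≤ 5) = 1 − Σ_{j=0}^{5} e^(−μ) μ^j/j! ≈ 0.0742.

0.0742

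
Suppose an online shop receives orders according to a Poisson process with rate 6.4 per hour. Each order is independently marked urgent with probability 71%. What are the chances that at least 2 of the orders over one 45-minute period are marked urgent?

Thinning: the orders that are marked urgent themselves form a Poisson process with rate 0.71 × 6.4 = 4.544 per hour.
Over the interval, μ = 4.544 × 0.75 = 3.408 (a 45-minute period = 0.75 hours).
P(N ≥ 2) = 1 − P(N ≤ 1) ≈ 0.8541.

0.8541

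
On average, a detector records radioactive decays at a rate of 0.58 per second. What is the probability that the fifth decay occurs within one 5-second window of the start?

0.1682

Over the interval, μ = 0.58 × 5 = 2.9 (a 5-second window = 5 seconds).
The fifth arrival falls in the interval iff at least 5 events occur there: P(S_5 ≤ t) = P(N ≥ 5) = 1 − P(N ≤ 4) ≈ 0.1682.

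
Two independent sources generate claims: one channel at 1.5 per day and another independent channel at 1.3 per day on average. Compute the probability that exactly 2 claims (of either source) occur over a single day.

Independent Poisson processes superpose: combined rate λ = 1.5 + 1.3 = 2.8 per day.
So μ = 2.8.
P(N = 2) = e^(−2.8) · 2.8^2/2! ≈ 0.2384.

0.2384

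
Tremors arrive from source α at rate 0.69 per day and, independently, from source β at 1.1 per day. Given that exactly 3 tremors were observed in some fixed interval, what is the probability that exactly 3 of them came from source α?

0.0573

Given the total, each event is independently from source α with probability p = λ_α/(λ_α+λ_β) = 0.69/1.79 ≈ 0.3855.
So K ~ Binomial(3, 0.69/1.79): P(K = 3) = C(3,3) · (0.69/1.79)^3 · (1.1/1.79)^0 ≈ 0.0573.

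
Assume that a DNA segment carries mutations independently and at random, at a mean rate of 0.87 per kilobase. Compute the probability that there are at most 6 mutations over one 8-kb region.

0.4557

Over the interval, μ = 0.87 × 8 = 6.96 (an 8-kb region = 8 kilobases).
P(N ≤ 6) = Σ_{j=0}^{6} e^(−μ) μ^j/j! ≈ 0.4557.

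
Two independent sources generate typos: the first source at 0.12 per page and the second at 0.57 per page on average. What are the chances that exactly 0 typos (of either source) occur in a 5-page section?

0.0317

Independent Poisson processes superpose: combined rate λ = 0.12 + 0.57 = 0.69 per page.
Over the interval, μ = 0.69 × 5 = 3.45 (a 5-page section = 5 pages).
P(N = 0) = e^(−3.45) · 3.45^0/0! ≈ 0.0317.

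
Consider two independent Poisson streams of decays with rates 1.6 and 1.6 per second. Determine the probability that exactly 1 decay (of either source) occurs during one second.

0.1304

Independent Poisson processes superpose: combined rate λ = 1.6 + 1.6 = 3.2 per second.
So μ = 3.2.
P(N = 1) = e^(−3.2) · 3.2^1/1! ≈ 0.1304.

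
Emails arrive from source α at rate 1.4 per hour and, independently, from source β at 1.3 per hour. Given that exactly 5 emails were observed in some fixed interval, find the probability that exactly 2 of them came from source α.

0.3001

Given the total, each event is independently from source α with probability p = λ_α/(λ_α+λ_β) = 1.4/2.7 ≈ 0.5185.
So K ~ Binomial(5, 1.4/2.7): P(K = 2) = C(5,2) · (1.4/2.7)^2 · (1.3/2.7)^3 ≈ 0.3001.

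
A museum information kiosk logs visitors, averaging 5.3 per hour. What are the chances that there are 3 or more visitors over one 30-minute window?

0.4940

Over the interval, μ = 5.3 × 0.5 = 2.65 (a 30-minute window = 0.5 hours).
P(N ≥ 3) = 1 − P(N ≤ 2) = 1 − Σ_{j=0}^{2} e^(−μ) μ^j/j! ≈ 0.4940.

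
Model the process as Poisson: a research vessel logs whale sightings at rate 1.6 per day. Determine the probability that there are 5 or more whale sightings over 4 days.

Over the interval, μ = 1.6 × 4 = 6.4 (4 days).
P(N ≥ 5) = 1 − P(N ≤ 4) = 1 − Σ_{j=0}^{4} e^(−μ) μ^j/j! ≈ 0.7649.

0.7649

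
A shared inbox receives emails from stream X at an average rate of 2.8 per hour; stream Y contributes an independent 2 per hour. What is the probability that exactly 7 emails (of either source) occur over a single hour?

Independent Poisson processes superpose: combined rate λ = 2.8 + 2 = 4.8 per hour.
So μ = 4.8.
P(N = 7) = e^(−4.8) · 4.8^7/7! ≈ 0.0959.

0.0959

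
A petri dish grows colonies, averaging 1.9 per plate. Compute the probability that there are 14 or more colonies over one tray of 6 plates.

Over the interval, μ = 1.9 × 6 = 11.4 (a tray of 6 plates = 6 plates).
P(N ≥ 14) = 1 − P(N ≤ 13) = 1 − Σ_{j=0}^{13} e^(−μ) μ^j/j! ≈ 0.2570.

0.2570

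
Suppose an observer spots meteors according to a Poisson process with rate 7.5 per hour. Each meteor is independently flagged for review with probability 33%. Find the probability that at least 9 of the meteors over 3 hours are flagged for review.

Thinning: the meteors that are flagged for review themselves form a Poisson process with rate 0.33 × 7.5 = 2.475 per hour.
Over the interval, μ = 2.475 × 3 = 7.425 (3 hours).
P(N ≥ 9) = 1 − P(N ≤ 8) ≈ 0.3278.

0.3278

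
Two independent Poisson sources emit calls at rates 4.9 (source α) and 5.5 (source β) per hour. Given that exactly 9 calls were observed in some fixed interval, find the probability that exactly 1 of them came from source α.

Given the total, each event is independently from source α with probability p = λ_α/(λ_α+λ_β) = 4.9/10.4 ≈ 0.4712.
So K ~ Binomial(9, 4.9/10.4): P(K = 1) = C(9,1) · (4.9/10.4)^1 · (5.5/10.4)^8 ≈ 0.0259.

0.0259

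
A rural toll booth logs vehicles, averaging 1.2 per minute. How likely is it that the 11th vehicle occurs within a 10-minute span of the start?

Over the interval, μ = 1.2 × 10 = 12 (a 10-minute span = 10 minutes).
The 11th arrival falls in the interval iff at least 11 events occur there: P(S_11 ≤ t) = P(N ≥ 11) = 1 − P(N ≤ 10) ≈ 0.6528.

0.6528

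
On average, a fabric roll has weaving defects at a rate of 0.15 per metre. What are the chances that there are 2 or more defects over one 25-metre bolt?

Over the interval, μ = 0.15 × 25 = 3.75 (a 25-metre bolt = 25 metres).
P(N ≥ 2) = 1 − P(N ≤ 1) = 1 − Σ_{j=0}^{1} e^(−μ) μ^j/j! ≈ 0.8883.

0.8883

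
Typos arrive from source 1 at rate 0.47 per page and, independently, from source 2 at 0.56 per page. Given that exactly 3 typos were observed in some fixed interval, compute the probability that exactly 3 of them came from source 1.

Given the total, each event is independently from source 1 with probability p = λ_1/(λ_1+λ_2) = 0.47/1.03 ≈ 0.4563.
So K ~ Binomial(3, 0.47/1.03): P(K = 3) = C(3,3) · (0.47/1.03)^3 · (0.56/1.03)^0 ≈ 0.0950.

0.0950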